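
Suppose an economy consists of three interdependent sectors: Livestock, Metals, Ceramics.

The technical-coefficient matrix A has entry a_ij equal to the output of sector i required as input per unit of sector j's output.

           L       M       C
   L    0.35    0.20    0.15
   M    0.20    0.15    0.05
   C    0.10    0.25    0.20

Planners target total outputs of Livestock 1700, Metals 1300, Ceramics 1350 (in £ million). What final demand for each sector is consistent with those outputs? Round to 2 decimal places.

I − A =
  [   0.65    -0.20    -0.15]
  [  -0.20     0.85    -0.05]
  [  -0.10    -0.25     0.80]
d = (I − A) x:
  d_L = (+0.65)·1700 + (-0.20)·1300 + (-0.15)·1350 = 642.50
  d_M = (-0.20)·1700 + (+0.85)·1300 + (-0.05)·1350 = 697.50
  d_C = (-0.10)·1700 + (-0.25)·1300 + (+0.80)·1350 = 585.00

d_L = 642.50, d_M = 697.50, d_C = 585.00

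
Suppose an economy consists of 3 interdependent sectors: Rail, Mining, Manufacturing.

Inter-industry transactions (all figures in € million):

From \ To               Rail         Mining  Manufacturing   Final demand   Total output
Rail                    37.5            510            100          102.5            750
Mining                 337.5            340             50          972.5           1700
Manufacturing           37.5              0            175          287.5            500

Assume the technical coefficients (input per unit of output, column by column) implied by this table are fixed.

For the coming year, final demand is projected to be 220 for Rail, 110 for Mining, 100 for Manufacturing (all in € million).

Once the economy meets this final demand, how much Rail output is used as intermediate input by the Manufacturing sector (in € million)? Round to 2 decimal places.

z_13 = 36.77

Technical coefficients a_ij = z_ij / X_j:
  a_11 = 37.5/750 = 0.05, a_21 = 337.5/750 = 0.45, a_31 = 37.5/750 = 0.05
  a_12 = 510/1700 = 0.30, a_22 = 340/1700 = 0.20, a_32 = 0/1700 = 0.00
  a_13 = 100/500 = 0.20, a_23 = 50/500 = 0.10, a_33 = 175/500 = 0.35
I − A =
  [   0.95    -0.30    -0.20]
  [  -0.45     0.80    -0.10]
  [  -0.05     0.00     0.65]
Cofactors of I−A, C_ij = (−1)^(i+j)·(minor ij) (rows/columns in the sector order above):
  C_11 = (0.80)(0.65) − (-0.10)(0.00) = 0.5200
  C_12 = −[(-0.45)(0.65) − (-0.10)(-0.05)] = 0.2975
  C_13 = (-0.45)(0.00) − (0.80)(-0.05) = 0.0400
  C_21 = −[(-0.30)(0.65) − (-0.20)(0.00)] = 0.1950
  C_22 = (0.95)(0.65) − (-0.20)(-0.05) = 0.6075
  C_23 = −[(0.95)(0.00) − (-0.30)(-0.05)] = 0.0150
  C_31 = (-0.30)(-0.10) − (-0.20)(0.80) = 0.1900
  C_32 = −[(0.95)(-0.10) − (-0.20)(-0.45)] = 0.1850
  C_33 = (0.95)(0.80) − (-0.30)(-0.45) = 0.6250
det(I−A) = Σ_j (I−A)_1j·C_1j = (0.95)(0.5200) + (-0.30)(0.2975) + (-0.20)(0.0400) = 0.39675
adj(I−A) = Cᵀ =
  [ 0.5200   0.1950   0.1900]
  [ 0.2975   0.6075   0.1850]
  [ 0.0400   0.0150   0.6250]
(I − A)⁻¹ = adj(I−A) / det(I−A) ≈
  [   1.3106     0.4915     0.4789]
  [   0.7498     1.5312     0.4663]
  [   0.1008     0.0378     1.5753]
First solve x = (I − A)⁻¹ d = adj(I−A)·d / det(I−A); in particular x_3 = (0.0400·220 + 0.0150·110 + 0.6250·100) / 0.39675 = 72.95 / 0.39675 ≈ 183.8689.
Intermediate flow from 1 to 3: z_13 = a_13 · x_3 = 0.20 × 72.95 / 0.39675 = 14.59 / 0.39675 ≈ 36.77.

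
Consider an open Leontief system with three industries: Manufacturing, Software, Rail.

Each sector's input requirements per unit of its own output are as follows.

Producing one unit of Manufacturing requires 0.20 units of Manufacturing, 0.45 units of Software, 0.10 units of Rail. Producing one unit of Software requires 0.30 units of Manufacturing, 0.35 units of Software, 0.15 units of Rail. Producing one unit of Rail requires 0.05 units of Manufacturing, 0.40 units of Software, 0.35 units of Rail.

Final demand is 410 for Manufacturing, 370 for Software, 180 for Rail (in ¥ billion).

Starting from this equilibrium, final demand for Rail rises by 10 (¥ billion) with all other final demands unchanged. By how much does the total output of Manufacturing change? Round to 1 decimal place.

I − A =
  [   0.80    -0.30    -0.05]
  [  -0.45     0.65    -0.40]
  [  -0.10    -0.15     0.65]
Cofactors of I−A, C_ij = (−1)^(i+j)·(minor ij) (rows/columns in the sector order above):
  C_11 = (0.65)(0.65) − (-0.40)(-0.15) = 0.3625
  C_12 = −[(-0.45)(0.65) − (-0.40)(-0.10)] = 0.3325
  C_13 = (-0.45)(-0.15) − (0.65)(-0.10) = 0.1325
  C_21 = −[(-0.30)(0.65) − (-0.05)(-0.15)] = 0.2025
  C_22 = (0.80)(0.65) − (-0.05)(-0.10) = 0.5150
  C_23 = −[(0.80)(-0.15) − (-0.30)(-0.10)] = 0.1500
  C_31 = (-0.30)(-0.40) − (-0.05)(0.65) = 0.1525
  C_32 = −[(0.80)(-0.40) − (-0.05)(-0.45)] = 0.3425
  C_33 = (0.80)(0.65) − (-0.30)(-0.45) = 0.3850
det(I−A) = Σ_j (I−A)_1j·C_1j = (0.80)(0.3625) + (-0.30)(0.3325) + (-0.05)(0.1325) = 0.183625
adj(I−A) = Cᵀ =
  [ 0.3625   0.2025   0.1525]
  [ 0.3325   0.5150   0.3425]
  [ 0.1325   0.1500   0.3850]
(I − A)⁻¹ = adj(I−A) / det(I−A) ≈
  [   1.9741     1.1028     0.8305]
  [   1.8108     2.8046     1.8652]
  [   0.7216     0.8169     2.0967]
Δx = (I − A)⁻¹ Δd with Δd having +10 in the Rail component and 0 elsewhere.
So Δx_M = L_MR · (+10), where L_MR = adj(I−A)_MR / det(I−A) = 0.1525 / 0.183625.
Δx_M = 0.1525 × (+10) / 0.183625 = 1.525 / 0.183625 ≈ 8.3.

Δx_M = 8.3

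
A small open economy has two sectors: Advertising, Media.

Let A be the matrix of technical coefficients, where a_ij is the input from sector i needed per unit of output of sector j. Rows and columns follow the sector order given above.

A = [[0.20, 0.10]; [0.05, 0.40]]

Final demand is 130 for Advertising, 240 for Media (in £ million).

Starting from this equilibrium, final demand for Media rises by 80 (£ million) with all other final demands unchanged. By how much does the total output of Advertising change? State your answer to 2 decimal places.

Δx_A = 16.84

I − A =
  [   0.80    -0.10]
  [  -0.05     0.60]
det(I−A) = (0.80)(0.60) − (-0.10)(-0.05) = 0.4750
adj(I−A) = [[0.60, 0.10], [0.05, 0.80]]
(I − A)⁻¹ = adj(I−A) / det(I−A) ≈
  [   1.2632     0.2105]
  [   0.1053     1.6842]
Δx = (I − A)⁻¹ Δd with Δd having +80 in the Media component and 0 elsewhere.
So Δx_A = L_AM · (+80), where L_AM = adj(I−A)_AM / det(I−A) = 0.10 / 0.4750.
Δx_A = 0.10 × (+80) / 0.4750 = 8.00 / 0.4750 ≈ 16.84.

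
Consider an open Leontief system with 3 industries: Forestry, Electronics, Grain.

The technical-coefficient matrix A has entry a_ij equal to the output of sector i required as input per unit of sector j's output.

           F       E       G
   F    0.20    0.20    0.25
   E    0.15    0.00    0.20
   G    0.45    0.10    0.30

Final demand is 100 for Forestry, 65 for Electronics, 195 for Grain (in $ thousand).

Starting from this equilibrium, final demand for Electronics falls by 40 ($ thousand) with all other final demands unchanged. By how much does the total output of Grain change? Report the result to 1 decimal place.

Δx_G = -17.5

I − A =
  [   0.80    -0.20    -0.25]
  [  -0.15     1.00    -0.20]
  [  -0.45    -0.10     0.70]
Cofactors of I−A, C_ij = (−1)^(i+j)·(minor ij) (rows/columns in the sector order above):
  C_11 = (1.00)(0.70) − (-0.20)(-0.10) = 0.6800
  C_12 = −[(-0.15)(0.70) − (-0.20)(-0.45)] = 0.1950
  C_13 = (-0.15)(-0.10) − (1.00)(-0.45) = 0.4650
  C_21 = −[(-0.20)(0.70) − (-0.25)(-0.10)] = 0.1650
  C_22 = (0.80)(0.70) − (-0.25)(-0.45) = 0.4475
  C_23 = −[(0.80)(-0.10) − (-0.20)(-0.45)] = 0.1700
  C_31 = (-0.20)(-0.20) − (-0.25)(1.00) = 0.2900
  C_32 = −[(0.80)(-0.20) − (-0.25)(-0.15)] = 0.1975
  C_33 = (0.80)(1.00) − (-0.20)(-0.15) = 0.7700
det(I−A) = Σ_j (I−A)_1j·C_1j = (0.80)(0.6800) + (-0.20)(0.1950) + (-0.25)(0.4650) = 0.38875
adj(I−A) = Cᵀ =
  [ 0.6800   0.1650   0.2900]
  [ 0.1950   0.4475   0.1975]
  [ 0.4650   0.1700   0.7700]
(I − A)⁻¹ = adj(I−A) / det(I−A) ≈
  [   1.7492     0.4244     0.7460]
  [   0.5016     1.1511     0.5080]
  [   1.1961     0.4373     1.9807]
Δx = (I − A)⁻¹ Δd with Δd having -40 in the Electronics component and 0 elsewhere.
So Δx_G = L_GE · (-40), where L_GE = adj(I−A)_GE / det(I−A) = 0.1700 / 0.38875.
Δx_G = 0.1700 × (-40) / 0.38875 = -6.80 / 0.38875 ≈ -17.5.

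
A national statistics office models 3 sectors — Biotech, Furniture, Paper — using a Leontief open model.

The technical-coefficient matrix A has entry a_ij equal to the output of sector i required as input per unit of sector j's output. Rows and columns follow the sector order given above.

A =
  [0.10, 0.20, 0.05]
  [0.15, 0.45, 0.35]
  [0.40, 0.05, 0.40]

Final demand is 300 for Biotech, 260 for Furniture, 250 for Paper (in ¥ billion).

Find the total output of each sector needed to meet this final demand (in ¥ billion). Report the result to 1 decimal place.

I − A =
  [   0.90    -0.20    -0.05]
  [  -0.15     0.55    -0.35]
  [  -0.40    -0.05     0.60]
Cofactors of I−A, C_ij = (−1)^(i+j)·(minor ij) (rows/columns in the sector order above):
  C_11 = (0.55)(0.60) − (-0.35)(-0.05) = 0.3125
  C_12 = −[(-0.15)(0.60) − (-0.35)(-0.40)] = 0.2300
  C_13 = (-0.15)(-0.05) − (0.55)(-0.40) = 0.2275
  C_21 = −[(-0.20)(0.60) − (-0.05)(-0.05)] = 0.1225
  C_22 = (0.90)(0.60) − (-0.05)(-0.40) = 0.5200
  C_23 = −[(0.90)(-0.05) − (-0.20)(-0.40)] = 0.1250
  C_31 = (-0.20)(-0.35) − (-0.05)(0.55) = 0.0975
  C_32 = −[(0.90)(-0.35) − (-0.05)(-0.15)] = 0.3225
  C_33 = (0.90)(0.55) − (-0.20)(-0.15) = 0.4650
det(I−A) = Σ_j (I−A)_1j·C_1j = (0.90)(0.3125) + (-0.20)(0.2300) + (-0.05)(0.2275) = 0.223875
adj(I−A) = Cᵀ =
  [ 0.3125   0.1225   0.0975]
  [ 0.2300   0.5200   0.3225]
  [ 0.2275   0.1250   0.4650]
(I − A)⁻¹ = adj(I−A) / det(I−A) ≈
  [   1.3959     0.5472     0.4355]
  [   1.0274     2.3227     1.4405]
  [   1.0162     0.5583     2.0771]
x = (I − A)⁻¹ d = adj(I−A)·d / det(I−A), with det(I−A) = 0.223875:
  x_B = (0.3125·300 + 0.1225·260 + 0.0975·250) / 0.223875 = 149.975 / 0.223875 ≈ 669.9
  x_F = (0.2300·300 + 0.5200·260 + 0.3225·250) / 0.223875 = 284.825 / 0.223875 ≈ 1272.3
  x_P = (0.2275·300 + 0.1250·260 + 0.4650·250) / 0.223875 = 217.00 / 0.223875 ≈ 969.3

x_B = 669.9, x_F = 1272.3, x_P = 969.3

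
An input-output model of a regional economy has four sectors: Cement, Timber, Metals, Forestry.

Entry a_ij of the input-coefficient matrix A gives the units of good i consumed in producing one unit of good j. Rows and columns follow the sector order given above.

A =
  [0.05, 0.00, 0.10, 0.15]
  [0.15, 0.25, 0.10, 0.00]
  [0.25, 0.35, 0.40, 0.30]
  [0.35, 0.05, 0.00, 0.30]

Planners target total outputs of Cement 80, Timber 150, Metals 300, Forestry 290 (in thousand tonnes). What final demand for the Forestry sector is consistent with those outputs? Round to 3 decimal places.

d_4 = 167.500

I − A =
  [   0.95     0.00    -0.10    -0.15]
  [  -0.15     0.75    -0.10     0.00]
  [  -0.25    -0.35     0.60    -0.30]
  [  -0.35    -0.05     0.00     0.70]
d = (I − A) x:
  d_1 = (+0.95)·80 + (+0.00)·150 + (-0.10)·300 + (-0.15)·290 = 2.500
  d_2 = (-0.15)·80 + (+0.75)·150 + (-0.10)·300 + (+0.00)·290 = 70.500
  d_3 = (-0.25)·80 + (-0.35)·150 + (+0.60)·300 + (-0.30)·290 = 20.500
  d_4 = (-0.35)·80 + (-0.05)·150 + (+0.00)·300 + (+0.70)·290 = 167.500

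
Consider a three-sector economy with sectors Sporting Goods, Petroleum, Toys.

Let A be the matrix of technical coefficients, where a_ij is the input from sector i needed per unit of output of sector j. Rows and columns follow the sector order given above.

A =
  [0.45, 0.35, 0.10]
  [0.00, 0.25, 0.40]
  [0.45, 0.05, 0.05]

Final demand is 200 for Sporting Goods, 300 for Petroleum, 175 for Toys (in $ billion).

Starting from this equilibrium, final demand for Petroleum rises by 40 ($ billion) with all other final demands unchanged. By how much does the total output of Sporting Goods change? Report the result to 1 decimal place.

I − A =
  [   0.55    -0.35    -0.10]
  [   0.00     0.75    -0.40]
  [  -0.45    -0.05     0.95]
Cofactors of I−A, C_ij = (−1)^(i+j)·(minor ij) (rows/columns in the sector order above):
  C_11 = (0.75)(0.95) − (-0.40)(-0.05) = 0.6925
  C_12 = −[(0.00)(0.95) − (-0.40)(-0.45)] = 0.1800
  C_13 = (0.00)(-0.05) − (0.75)(-0.45) = 0.3375
  C_21 = −[(-0.35)(0.95) − (-0.10)(-0.05)] = 0.3375
  C_22 = (0.55)(0.95) − (-0.10)(-0.45) = 0.4775
  C_23 = −[(0.55)(-0.05) − (-0.35)(-0.45)] = 0.1850
  C_31 = (-0.35)(-0.40) − (-0.10)(0.75) = 0.2150
  C_32 = −[(0.55)(-0.40) − (-0.10)(0.00)] = 0.2200
  C_33 = (0.55)(0.75) − (-0.35)(0.00) = 0.4125
det(I−A) = Σ_j (I−A)_1j·C_1j = (0.55)(0.6925) + (-0.35)(0.1800) + (-0.10)(0.3375) = 0.284125
adj(I−A) = Cᵀ =
  [ 0.6925   0.3375   0.2150]
  [ 0.1800   0.4775   0.2200]
  [ 0.3375   0.1850   0.4125]
(I − A)⁻¹ = adj(I−A) / det(I−A) ≈
  [   2.4373     1.1879     0.7567]
  [   0.6335     1.6806     0.7743]
  [   1.1879     0.6511     1.4518]
Δx = (I − A)⁻¹ Δd with Δd having +40 in the Petroleum component and 0 elsewhere.
So Δx_1 = L_12 · (+40), where L_12 = adj(I−A)_12 / det(I−A) = 0.3375 / 0.284125.
Δx_1 = 0.3375 × (+40) / 0.284125 = 13.50 / 0.284125 ≈ 47.5.

Δx_1 = 47.5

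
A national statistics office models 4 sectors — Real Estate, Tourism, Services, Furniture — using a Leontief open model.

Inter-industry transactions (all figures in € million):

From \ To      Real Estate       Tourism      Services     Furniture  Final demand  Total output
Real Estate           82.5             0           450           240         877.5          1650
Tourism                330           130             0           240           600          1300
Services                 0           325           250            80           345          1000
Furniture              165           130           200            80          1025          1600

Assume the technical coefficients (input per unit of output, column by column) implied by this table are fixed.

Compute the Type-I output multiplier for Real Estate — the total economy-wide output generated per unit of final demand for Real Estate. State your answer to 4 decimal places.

Technical coefficients a_ij = z_ij / X_j:
  a_RR = 82.5/1650 = 0.05, a_TR = 330/1650 = 0.20, a_SR = 0/1650 = 0.00, a_FR = 165/1650 = 0.10
  a_RT = 0/1300 = 0.00, a_TT = 130/1300 = 0.10, a_ST = 325/1300 = 0.25, a_FT = 130/1300 = 0.10
  a_RS = 450/1000 = 0.45, a_TS = 0/1000 = 0.00, a_SS = 250/1000 = 0.25, a_FS = 200/1000 = 0.20
  a_RF = 240/1600 = 0.15, a_TF = 240/1600 = 0.15, a_SF = 80/1600 = 0.05, a_FF = 80/1600 = 0.05
I − A =
  [   0.95     0.00    -0.45    -0.15]
  [  -0.20     0.90     0.00    -0.15]
  [   0.00    -0.25     0.75    -0.05]
  [  -0.10    -0.10    -0.20     0.95]
Compute the cofactors C_ij = (−1)^(i+j)·(3×3 minor ij) of I−A; the adjugate is their transpose:
adj(I−A) = Cᵀ =
  [ 0.613500   0.127875   0.405000   0.138375]
  [ 0.151750   0.653875   0.126750   0.133875]
  [ 0.056750   0.226625   0.781500   0.085875]
  [ 0.092500   0.130000   0.220500   0.618750]
det(I−A) = Σ_j (I−A)_1j·C_1j = (0.95)(0.613500) + (0.00)(0.151750) + (-0.45)(0.056750) + (-0.15)(0.092500) = 0.5434125
(I − A)⁻¹ = adj(I−A) / det(I−A) ≈
  [   1.12898     0.23532     0.74529     0.25464]
  [   0.27925     1.20328     0.23325     0.24636]
  [   0.10443     0.41704     1.43813     0.15803]
  [   0.17022     0.23923     0.40577     1.13864]
The output multiplier for sector j is the column-j sum of the Leontief inverse (I − A)⁻¹ = adj(I−A) / det(I−A).
Column R of adj(I−A): (0.613500, 0.151750, 0.056750, 0.092500); det(I−A) = 0.5434125.
m_R = (0.613500 + 0.151750 + 0.056750 + 0.092500) / 0.5434125 = 0.9145 / 0.5434125 ≈ 1.6829.

m_R = 1.6829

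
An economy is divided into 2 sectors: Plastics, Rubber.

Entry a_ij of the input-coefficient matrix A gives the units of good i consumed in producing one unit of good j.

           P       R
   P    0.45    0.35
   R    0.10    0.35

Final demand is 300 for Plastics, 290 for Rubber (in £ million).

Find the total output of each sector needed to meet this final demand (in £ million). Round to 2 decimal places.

I − A =
  [   0.55    -0.35]
  [  -0.10     0.65]
det(I−A) = (0.55)(0.65) − (-0.35)(-0.10) = 0.3225
adj(I−A) = [[0.65, 0.35], [0.10, 0.55]]
(I − A)⁻¹ = adj(I−A) / det(I−A) ≈
  [   2.0155     1.0853]
  [   0.3101     1.7054]
x = (I − A)⁻¹ d = adj(I−A)·d / det(I−A), with det(I−A) = 0.3225:
  x_P = (0.65·300 + 0.35·290) / 0.3225 = 296.50 / 0.3225 ≈ 919.38
  x_R = (0.10·300 + 0.55·290) / 0.3225 = 189.50 / 0.3225 ≈ 587.60

x_P = 919.38, x_R = 587.60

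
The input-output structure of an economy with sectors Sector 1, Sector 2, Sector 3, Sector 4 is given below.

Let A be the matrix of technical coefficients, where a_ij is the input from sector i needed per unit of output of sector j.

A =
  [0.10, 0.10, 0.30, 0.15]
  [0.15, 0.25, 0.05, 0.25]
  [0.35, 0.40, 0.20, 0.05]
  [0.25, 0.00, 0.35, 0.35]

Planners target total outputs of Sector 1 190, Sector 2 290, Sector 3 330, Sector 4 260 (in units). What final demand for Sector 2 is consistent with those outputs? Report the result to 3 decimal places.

I − A =
  [   0.90    -0.10    -0.30    -0.15]
  [  -0.15     0.75    -0.05    -0.25]
  [  -0.35    -0.40     0.80    -0.05]
  [  -0.25     0.00    -0.35     0.65]
d = (I − A) x:
  d_1 = (+0.90)·190 + (-0.10)·290 + (-0.30)·330 + (-0.15)·260 = 4.000
  d_2 = (-0.15)·190 + (+0.75)·290 + (-0.05)·330 + (-0.25)·260 = 107.500
  d_3 = (-0.35)·190 + (-0.40)·290 + (+0.80)·330 + (-0.05)·260 = 68.500
  d_4 = (-0.25)·190 + (+0.00)·290 + (-0.35)·330 + (+0.65)·260 = 6.000

d_2 = 107.500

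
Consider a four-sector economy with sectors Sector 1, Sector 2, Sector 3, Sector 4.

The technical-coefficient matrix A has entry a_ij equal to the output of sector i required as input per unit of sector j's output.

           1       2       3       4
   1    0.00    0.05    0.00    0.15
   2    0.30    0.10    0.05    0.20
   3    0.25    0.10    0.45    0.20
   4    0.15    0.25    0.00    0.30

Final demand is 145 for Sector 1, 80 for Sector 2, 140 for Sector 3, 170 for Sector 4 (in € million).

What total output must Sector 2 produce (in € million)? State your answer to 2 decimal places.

x_2 = 277.94

I − A =
  [   1.00    -0.05     0.00    -0.15]
  [  -0.30     0.90    -0.05    -0.20]
  [  -0.25    -0.10     0.55    -0.20]
  [  -0.15    -0.25     0.00     0.70]
Compute the cofactors C_ij = (−1)^(i+j)·(3×3 minor ij) of I−A; the adjugate is their transpose:
adj(I−A) = Cᵀ =
  [ 0.313000   0.039875   0.003625   0.079500]
  [ 0.142250   0.372625   0.033875   0.146625]
  [ 0.211000   0.137375   0.536500   0.237750]
  [ 0.117875   0.141625   0.012875   0.481125]
det(I−A) = Σ_j (I−A)_1j·C_1j = (1.00)(0.313000) + (-0.05)(0.142250) + (0.00)(0.211000) + (-0.15)(0.117875) = 0.28820625
(I − A)⁻¹ = adj(I−A) / det(I−A) ≈
  [   1.0860     0.1384     0.0126     0.2758]
  [   0.4936     1.2929     0.1175     0.5088]
  [   0.7321     0.4767     1.8615     0.8249]
  [   0.4090     0.4914     0.0447     1.6694]
x = (I − A)⁻¹ d = adj(I−A)·d / det(I−A), with det(I−A) = 0.28820625:
  x_1 = (0.313000·145 + 0.039875·80 + 0.003625·140 + 0.079500·170) / 0.28820625 = 62.5975 / 0.28820625 ≈ 217.20
  x_2 = (0.142250·145 + 0.372625·80 + 0.033875·140 + 0.146625·170) / 0.28820625 = 80.105 / 0.28820625 ≈ 277.94
  x_3 = (0.211000·145 + 0.137375·80 + 0.536500·140 + 0.237750·170) / 0.28820625 = 157.1125 / 0.28820625 ≈ 545.14
  x_4 = (0.117875·145 + 0.141625·80 + 0.012875·140 + 0.481125·170) / 0.28820625 = 112.015625 / 0.28820625 ≈ 388.66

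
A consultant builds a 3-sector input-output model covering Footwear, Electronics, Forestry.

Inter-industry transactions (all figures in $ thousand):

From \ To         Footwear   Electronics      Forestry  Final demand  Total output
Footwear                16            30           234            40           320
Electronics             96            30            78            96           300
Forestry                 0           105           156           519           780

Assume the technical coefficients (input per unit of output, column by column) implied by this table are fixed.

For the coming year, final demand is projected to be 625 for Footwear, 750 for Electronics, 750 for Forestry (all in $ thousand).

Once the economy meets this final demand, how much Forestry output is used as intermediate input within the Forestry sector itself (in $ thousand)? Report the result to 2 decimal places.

Technical coefficients a_ij = z_ij / X_j:
  a_11 = 16/320 = 0.05, a_21 = 96/320 = 0.30, a_31 = 0/320 = 0.00
  a_12 = 30/300 = 0.10, a_22 = 30/300 = 0.10, a_32 = 105/300 = 0.35
  a_13 = 234/780 = 0.30, a_23 = 78/780 = 0.10, a_33 = 156/780 = 0.20
I − A =
  [   0.95    -0.10    -0.30]
  [  -0.30     0.90    -0.10]
  [   0.00    -0.35     0.80]
Cofactors of I−A, C_ij = (−1)^(i+j)·(minor ij) (rows/columns in the sector order above):
  C_11 = (0.90)(0.80) − (-0.10)(-0.35) = 0.6850
  C_12 = −[(-0.30)(0.80) − (-0.10)(0.00)] = 0.2400
  C_13 = (-0.30)(-0.35) − (0.90)(0.00) = 0.1050
  C_21 = −[(-0.10)(0.80) − (-0.30)(-0.35)] = 0.1850
  C_22 = (0.95)(0.80) − (-0.30)(0.00) = 0.7600
  C_23 = −[(0.95)(-0.35) − (-0.10)(0.00)] = 0.3325
  C_31 = (-0.10)(-0.10) − (-0.30)(0.90) = 0.2800
  C_32 = −[(0.95)(-0.10) − (-0.30)(-0.30)] = 0.1850
  C_33 = (0.95)(0.90) − (-0.10)(-0.30) = 0.8250
det(I−A) = Σ_j (I−A)_1j·C_1j = (0.95)(0.6850) + (-0.10)(0.2400) + (-0.30)(0.1050) = 0.59525
adj(I−A) = Cᵀ =
  [ 0.6850   0.1850   0.2800]
  [ 0.2400   0.7600   0.1850]
  [ 0.1050   0.3325   0.8250]
(I − A)⁻¹ = adj(I−A) / det(I−A) ≈
  [   1.1508     0.3108     0.4704]
  [   0.4032     1.2768     0.3108]
  [   0.1764     0.5586     1.3860]
First solve x = (I − A)⁻¹ d = adj(I−A)·d / det(I−A); in particular x_3 = (0.1050·625 + 0.3325·750 + 0.8250·750) / 0.59525 = 933.75 / 0.59525 ≈ 1568.6686.
Intermediate flow from 3 to 3: z_33 = a_33 · x_3 = 0.20 × 933.75 / 0.59525 = 186.75 / 0.59525 ≈ 313.73.

z_33 = 313.73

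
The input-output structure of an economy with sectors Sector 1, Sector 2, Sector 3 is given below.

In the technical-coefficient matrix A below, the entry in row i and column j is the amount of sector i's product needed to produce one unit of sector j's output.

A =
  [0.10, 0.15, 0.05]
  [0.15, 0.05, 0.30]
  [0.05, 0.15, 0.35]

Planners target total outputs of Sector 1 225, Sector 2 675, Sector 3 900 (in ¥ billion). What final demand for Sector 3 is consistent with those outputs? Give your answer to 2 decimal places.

I − A =
  [   0.90    -0.15    -0.05]
  [  -0.15     0.95    -0.30]
  [  -0.05    -0.15     0.65]
d = (I − A) x:
  d_1 = (+0.90)·225 + (-0.15)·675 + (-0.05)·900 = 56.25
  d_2 = (-0.15)·225 + (+0.95)·675 + (-0.30)·900 = 337.50
  d_3 = (-0.05)·225 + (-0.15)·675 + (+0.65)·900 = 472.50

d_3 = 472.50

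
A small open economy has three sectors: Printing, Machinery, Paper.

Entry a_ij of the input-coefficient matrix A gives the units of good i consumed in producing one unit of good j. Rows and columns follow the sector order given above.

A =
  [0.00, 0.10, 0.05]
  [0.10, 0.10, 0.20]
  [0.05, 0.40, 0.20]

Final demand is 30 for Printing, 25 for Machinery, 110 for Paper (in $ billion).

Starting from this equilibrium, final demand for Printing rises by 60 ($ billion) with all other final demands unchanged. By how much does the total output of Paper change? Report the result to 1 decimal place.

I − A =
  [   1.00    -0.10    -0.05]
  [  -0.10     0.90    -0.20]
  [  -0.05    -0.40     0.80]
Cofactors of I−A, C_ij = (−1)^(i+j)·(minor ij) (rows/columns in the sector order above):
  C_11 = (0.90)(0.80) − (-0.20)(-0.40) = 0.6400
  C_12 = −[(-0.10)(0.80) − (-0.20)(-0.05)] = 0.0900
  C_13 = (-0.10)(-0.40) − (0.90)(-0.05) = 0.0850
  C_21 = −[(-0.10)(0.80) − (-0.05)(-0.40)] = 0.1000
  C_22 = (1.00)(0.80) − (-0.05)(-0.05) = 0.7975
  C_23 = −[(1.00)(-0.40) − (-0.10)(-0.05)] = 0.4050
  C_31 = (-0.10)(-0.20) − (-0.05)(0.90) = 0.0650
  C_32 = −[(1.00)(-0.20) − (-0.05)(-0.10)] = 0.2050
  C_33 = (1.00)(0.90) − (-0.10)(-0.10) = 0.8900
det(I−A) = Σ_j (I−A)_1j·C_1j = (1.00)(0.6400) + (-0.10)(0.0900) + (-0.05)(0.0850) = 0.62675
adj(I−A) = Cᵀ =
  [ 0.6400   0.1000   0.0650]
  [ 0.0900   0.7975   0.2050]
  [ 0.0850   0.4050   0.8900]
(I − A)⁻¹ = adj(I−A) / det(I−A) ≈
  [   1.0211     0.1596     0.1037]
  [   0.1436     1.2724     0.3271]
  [   0.1356     0.6462     1.4200]
Δx = (I − A)⁻¹ Δd with Δd having +60 in the Printing component and 0 elsewhere.
So Δx_3 = L_31 · (+60), where L_31 = adj(I−A)_31 / det(I−A) = 0.0850 / 0.62675.
Δx_3 = 0.0850 × (+60) / 0.62675 = 5.10 / 0.62675 ≈ 8.1.

Δx_3 = 8.1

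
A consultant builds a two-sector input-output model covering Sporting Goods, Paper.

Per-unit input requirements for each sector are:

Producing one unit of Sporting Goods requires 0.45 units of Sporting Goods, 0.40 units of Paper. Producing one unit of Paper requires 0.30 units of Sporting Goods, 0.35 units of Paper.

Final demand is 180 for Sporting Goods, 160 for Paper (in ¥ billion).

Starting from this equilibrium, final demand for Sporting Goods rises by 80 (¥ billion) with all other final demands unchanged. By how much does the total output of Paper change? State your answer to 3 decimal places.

Δx_P = 134.737

I − A =
  [   0.55    -0.30]
  [  -0.40     0.65]
det(I−A) = (0.55)(0.65) − (-0.30)(-0.40) = 0.2375
adj(I−A) = [[0.65, 0.30], [0.40, 0.55]]
(I − A)⁻¹ = adj(I−A) / det(I−A) ≈
  [   2.7368     1.2632]
  [   1.6842     2.3158]
Δx = (I − A)⁻¹ Δd with Δd having +80 in the Sporting Goods component and 0 elsewhere.
So Δx_P = L_PS · (+80), where L_PS = adj(I−A)_PS / det(I−A) = 0.40 / 0.2375.
Δx_P = 0.40 × (+80) / 0.2375 = 32.00 / 0.2375 ≈ 134.737.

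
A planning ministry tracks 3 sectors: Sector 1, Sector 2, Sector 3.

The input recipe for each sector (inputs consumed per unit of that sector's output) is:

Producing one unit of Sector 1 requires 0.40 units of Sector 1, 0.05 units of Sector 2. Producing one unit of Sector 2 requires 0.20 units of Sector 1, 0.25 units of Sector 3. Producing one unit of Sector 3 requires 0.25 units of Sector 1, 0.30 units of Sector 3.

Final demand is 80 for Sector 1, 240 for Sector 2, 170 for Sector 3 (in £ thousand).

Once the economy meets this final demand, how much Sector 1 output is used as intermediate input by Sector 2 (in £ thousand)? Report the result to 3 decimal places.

I − A =
  [   0.60    -0.20    -0.25]
  [  -0.05     1.00     0.00]
  [   0.00    -0.25     0.70]
Cofactors of I−A, C_ij = (−1)^(i+j)·(minor ij) (rows/columns in the sector order above):
  C_11 = (1.00)(0.70) − (0.00)(-0.25) = 0.7000
  C_12 = −[(-0.05)(0.70) − (0.00)(0.00)] = 0.0350
  C_13 = (-0.05)(-0.25) − (1.00)(0.00) = 0.0125
  C_21 = −[(-0.20)(0.70) − (-0.25)(-0.25)] = 0.2025
  C_22 = (0.60)(0.70) − (-0.25)(0.00) = 0.4200
  C_23 = −[(0.60)(-0.25) − (-0.20)(0.00)] = 0.1500
  C_31 = (-0.20)(0.00) − (-0.25)(1.00) = 0.2500
  C_32 = −[(0.60)(0.00) − (-0.25)(-0.05)] = 0.0125
  C_33 = (0.60)(1.00) − (-0.20)(-0.05) = 0.5900
det(I−A) = Σ_j (I−A)_1j·C_1j = (0.60)(0.7000) + (-0.20)(0.0350) + (-0.25)(0.0125) = 0.409875
adj(I−A) = Cᵀ =
  [ 0.7000   0.2025   0.2500]
  [ 0.0350   0.4200   0.0125]
  [ 0.0125   0.1500   0.5900]
(I − A)⁻¹ = adj(I−A) / det(I−A) ≈
  [   1.7078     0.4941     0.6099]
  [   0.0854     1.0247     0.0305]
  [   0.0305     0.3660     1.4395]
First solve x = (I − A)⁻¹ d = adj(I−A)·d / det(I−A); in particular x_2 = (0.0350·80 + 0.4200·240 + 0.0125·170) / 0.409875 = 105.725 / 0.409875 ≈ 257.94450.
Intermediate flow from 1 to 2: z_12 = a_12 · x_2 = 0.20 × 105.725 / 0.409875 = 21.145 / 0.409875 ≈ 51.589.

z_12 = 51.589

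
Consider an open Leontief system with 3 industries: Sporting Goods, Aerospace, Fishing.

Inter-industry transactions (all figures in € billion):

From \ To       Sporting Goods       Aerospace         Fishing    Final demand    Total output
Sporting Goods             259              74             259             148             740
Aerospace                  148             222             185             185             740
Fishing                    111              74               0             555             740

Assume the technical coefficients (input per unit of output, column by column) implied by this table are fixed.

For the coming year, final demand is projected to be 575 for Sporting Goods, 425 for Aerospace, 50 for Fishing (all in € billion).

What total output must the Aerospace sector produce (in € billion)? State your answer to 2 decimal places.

Technical coefficients a_ij = z_ij / X_j:
  a_SS = 259/740 = 0.35, a_AS = 148/740 = 0.20, a_FS = 111/740 = 0.15
  a_SA = 74/740 = 0.10, a_AA = 222/740 = 0.30, a_FA = 74/740 = 0.10
  a_SF = 259/740 = 0.35, a_AF = 185/740 = 0.25, a_FF = 0/740 = 0.00
I − A =
  [   0.65    -0.10    -0.35]
  [  -0.20     0.70    -0.25]
  [  -0.15    -0.10     1.00]
Cofactors of I−A, C_ij = (−1)^(i+j)·(minor ij) (rows/columns in the sector order above):
  C_11 = (0.70)(1.00) − (-0.25)(-0.10) = 0.6750
  C_12 = −[(-0.20)(1.00) − (-0.25)(-0.15)] = 0.2375
  C_13 = (-0.20)(-0.10) − (0.70)(-0.15) = 0.1250
  C_21 = −[(-0.10)(1.00) − (-0.35)(-0.10)] = 0.1350
  C_22 = (0.65)(1.00) − (-0.35)(-0.15) = 0.5975
  C_23 = −[(0.65)(-0.10) − (-0.10)(-0.15)] = 0.0800
  C_31 = (-0.10)(-0.25) − (-0.35)(0.70) = 0.2700
  C_32 = −[(0.65)(-0.25) − (-0.35)(-0.20)] = 0.2325
  C_33 = (0.65)(0.70) − (-0.10)(-0.20) = 0.4350
det(I−A) = Σ_j (I−A)_1j·C_1j = (0.65)(0.6750) + (-0.10)(0.2375) + (-0.35)(0.1250) = 0.37125
adj(I−A) = Cᵀ =
  [ 0.6750   0.1350   0.2700]
  [ 0.2375   0.5975   0.2325]
  [ 0.1250   0.0800   0.4350]
(I − A)⁻¹ = adj(I−A) / det(I−A) ≈
  [   1.8182     0.3636     0.7273]
  [   0.6397     1.6094     0.6263]
  [   0.3367     0.2155     1.1717]
x = (I − A)⁻¹ d = adj(I−A)·d / det(I−A), with det(I−A) = 0.37125:
  x_S = (0.6750·575 + 0.1350·425 + 0.2700·50) / 0.37125 = 459.00 / 0.37125 ≈ 1236.36
  x_A = (0.2375·575 + 0.5975·425 + 0.2325·50) / 0.37125 = 402.125 / 0.37125 ≈ 1083.16
  x_F = (0.1250·575 + 0.0800·425 + 0.4350·50) / 0.37125 = 127.625 / 0.37125 ≈ 343.77

x_A = 1083.16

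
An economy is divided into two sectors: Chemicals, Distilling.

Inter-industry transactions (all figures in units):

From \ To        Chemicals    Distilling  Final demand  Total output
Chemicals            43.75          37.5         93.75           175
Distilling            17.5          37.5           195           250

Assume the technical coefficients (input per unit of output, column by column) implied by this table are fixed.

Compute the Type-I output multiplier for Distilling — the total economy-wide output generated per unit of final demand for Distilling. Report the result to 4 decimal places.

Technical coefficients a_ij = z_ij / X_j:
  a_CC = 43.75/175 = 0.25, a_DC = 17.5/175 = 0.10
  a_CD = 37.5/250 = 0.15, a_DD = 37.5/250 = 0.15
I − A =
  [   0.75    -0.15]
  [  -0.10     0.85]
det(I−A) = (0.75)(0.85) − (-0.15)(-0.10) = 0.6225
adj(I−A) = [[0.85, 0.15], [0.10, 0.75]]
(I − A)⁻¹ = adj(I−A) / det(I−A) ≈
  [   1.36546     0.24096]
  [   0.16064     1.20482]
The output multiplier for sector j is the column-j sum of the Leontief inverse (I − A)⁻¹ = adj(I−A) / det(I−A).
Column D of adj(I−A): (0.15, 0.75); det(I−A) = 0.6225.
m_D = (0.15 + 0.75) / 0.6225 = 0.90 / 0.6225 ≈ 1.4458.

m_D = 1.4458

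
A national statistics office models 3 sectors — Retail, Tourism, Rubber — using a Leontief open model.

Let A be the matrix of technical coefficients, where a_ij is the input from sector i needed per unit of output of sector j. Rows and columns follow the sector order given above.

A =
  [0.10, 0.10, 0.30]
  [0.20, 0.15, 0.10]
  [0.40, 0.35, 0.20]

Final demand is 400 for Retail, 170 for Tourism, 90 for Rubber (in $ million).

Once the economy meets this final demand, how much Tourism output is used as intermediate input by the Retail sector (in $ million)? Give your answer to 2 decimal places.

z_21 = 143.22

I − A =
  [   0.90    -0.10    -0.30]
  [  -0.20     0.85    -0.10]
  [  -0.40    -0.35     0.80]
Cofactors of I−A, C_ij = (−1)^(i+j)·(minor ij) (rows/columns in the sector order above):
  C_11 = (0.85)(0.80) − (-0.10)(-0.35) = 0.6450
  C_12 = −[(-0.20)(0.80) − (-0.10)(-0.40)] = 0.2000
  C_13 = (-0.20)(-0.35) − (0.85)(-0.40) = 0.4100
  C_21 = −[(-0.10)(0.80) − (-0.30)(-0.35)] = 0.1850
  C_22 = (0.90)(0.80) − (-0.30)(-0.40) = 0.6000
  C_23 = −[(0.90)(-0.35) − (-0.10)(-0.40)] = 0.3550
  C_31 = (-0.10)(-0.10) − (-0.30)(0.85) = 0.2650
  C_32 = −[(0.90)(-0.10) − (-0.30)(-0.20)] = 0.1500
  C_33 = (0.90)(0.85) − (-0.10)(-0.20) = 0.7450
det(I−A) = Σ_j (I−A)_1j·C_1j = (0.90)(0.6450) + (-0.10)(0.2000) + (-0.30)(0.4100) = 0.4375
adj(I−A) = Cᵀ =
  [ 0.6450   0.1850   0.2650]
  [ 0.2000   0.6000   0.1500]
  [ 0.4100   0.3550   0.7450]
(I − A)⁻¹ = adj(I−A) / det(I−A) ≈
  [   1.4743     0.4229     0.6057]
  [   0.4571     1.3714     0.3429]
  [   0.9371     0.8114     1.7029]
First solve x = (I − A)⁻¹ d = adj(I−A)·d / det(I−A); in particular x_1 = (0.6450·400 + 0.1850·170 + 0.2650·90) / 0.4375 = 313.30 / 0.4375 ≈ 716.1143.
Intermediate flow from 2 to 1: z_21 = a_21 · x_1 = 0.20 × 313.30 / 0.4375 = 62.66 / 0.4375 ≈ 143.22.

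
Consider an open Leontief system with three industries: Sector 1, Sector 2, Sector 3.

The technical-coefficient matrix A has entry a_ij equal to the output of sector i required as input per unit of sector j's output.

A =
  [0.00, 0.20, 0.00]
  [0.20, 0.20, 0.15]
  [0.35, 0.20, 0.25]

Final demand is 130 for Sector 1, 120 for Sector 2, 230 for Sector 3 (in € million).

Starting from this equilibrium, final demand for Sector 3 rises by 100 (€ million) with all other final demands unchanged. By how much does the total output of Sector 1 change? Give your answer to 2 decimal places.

I − A =
  [   1.00    -0.20     0.00]
  [  -0.20     0.80    -0.15]
  [  -0.35    -0.20     0.75]
Cofactors of I−A, C_ij = (−1)^(i+j)·(minor ij) (rows/columns in the sector order above):
  C_11 = (0.80)(0.75) − (-0.15)(-0.20) = 0.5700
  C_12 = −[(-0.20)(0.75) − (-0.15)(-0.35)] = 0.2025
  C_13 = (-0.20)(-0.20) − (0.80)(-0.35) = 0.3200
  C_21 = −[(-0.20)(0.75) − (0.00)(-0.20)] = 0.1500
  C_22 = (1.00)(0.75) − (0.00)(-0.35) = 0.7500
  C_23 = −[(1.00)(-0.20) − (-0.20)(-0.35)] = 0.2700
  C_31 = (-0.20)(-0.15) − (0.00)(0.80) = 0.0300
  C_32 = −[(1.00)(-0.15) − (0.00)(-0.20)] = 0.1500
  C_33 = (1.00)(0.80) − (-0.20)(-0.20) = 0.7600
det(I−A) = Σ_j (I−A)_1j·C_1j = (1.00)(0.5700) + (-0.20)(0.2025) + (0.00)(0.3200) = 0.5295
adj(I−A) = Cᵀ =
  [ 0.5700   0.1500   0.0300]
  [ 0.2025   0.7500   0.1500]
  [ 0.3200   0.2700   0.7600]
(I − A)⁻¹ = adj(I−A) / det(I−A) ≈
  [   1.0765     0.2833     0.0567]
  [   0.3824     1.4164     0.2833]
  [   0.6043     0.5099     1.4353]
Δx = (I − A)⁻¹ Δd with Δd having +100 in the Sector 3 component and 0 elsewhere.
So Δx_1 = L_13 · (+100), where L_13 = adj(I−A)_13 / det(I−A) = 0.0300 / 0.5295.
Δx_1 = 0.0300 × (+100) / 0.5295 = 3.00 / 0.5295 ≈ 5.67.

Δx_1 = 5.67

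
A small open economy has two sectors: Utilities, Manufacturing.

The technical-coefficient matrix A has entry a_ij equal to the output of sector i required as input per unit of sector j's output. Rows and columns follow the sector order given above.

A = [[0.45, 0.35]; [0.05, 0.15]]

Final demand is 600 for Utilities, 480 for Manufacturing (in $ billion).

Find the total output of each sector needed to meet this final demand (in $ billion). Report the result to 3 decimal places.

x_U = 1506.667, x_M = 653.333

I − A =
  [   0.55    -0.35]
  [  -0.05     0.85]
det(I−A) = (0.55)(0.85) − (-0.35)(-0.05) = 0.4500
adj(I−A) = [[0.85, 0.35], [0.05, 0.55]]
(I − A)⁻¹ = adj(I−A) / det(I−A) ≈
  [   1.8889     0.7778]
  [   0.1111     1.2222]
x = (I − A)⁻¹ d = adj(I−A)·d / det(I−A), with det(I−A) = 0.4500:
  x_U = (0.85·600 + 0.35·480) / 0.4500 = 678.00 / 0.4500 ≈ 1506.667
  x_M = (0.05·600 + 0.55·480) / 0.4500 = 294.00 / 0.4500 ≈ 653.333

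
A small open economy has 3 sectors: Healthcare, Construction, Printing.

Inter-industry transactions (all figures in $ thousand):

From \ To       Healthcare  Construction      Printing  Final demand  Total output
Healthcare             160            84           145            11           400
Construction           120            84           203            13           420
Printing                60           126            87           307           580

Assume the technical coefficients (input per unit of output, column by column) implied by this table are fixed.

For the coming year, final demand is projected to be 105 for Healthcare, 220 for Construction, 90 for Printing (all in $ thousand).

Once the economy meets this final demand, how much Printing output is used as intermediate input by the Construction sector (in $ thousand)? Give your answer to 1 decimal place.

z_PC = 210.2

Technical coefficients a_ij = z_ij / X_j:
  a_HH = 160/400 = 0.40, a_CH = 120/400 = 0.30, a_PH = 60/400 = 0.15
  a_HC = 84/420 = 0.20, a_CC = 84/420 = 0.20, a_PC = 126/420 = 0.30
  a_HP = 145/580 = 0.25, a_CP = 203/580 = 0.35, a_PP = 87/580 = 0.15
I − A =
  [   0.60    -0.20    -0.25]
  [  -0.30     0.80    -0.35]
  [  -0.15    -0.30     0.85]
Cofactors of I−A, C_ij = (−1)^(i+j)·(minor ij) (rows/columns in the sector order above):
  C_11 = (0.80)(0.85) − (-0.35)(-0.30) = 0.5750
  C_12 = −[(-0.30)(0.85) − (-0.35)(-0.15)] = 0.3075
  C_13 = (-0.30)(-0.30) − (0.80)(-0.15) = 0.2100
  C_21 = −[(-0.20)(0.85) − (-0.25)(-0.30)] = 0.2450
  C_22 = (0.60)(0.85) − (-0.25)(-0.15) = 0.4725
  C_23 = −[(0.60)(-0.30) − (-0.20)(-0.15)] = 0.2100
  C_31 = (-0.20)(-0.35) − (-0.25)(0.80) = 0.2700
  C_32 = −[(0.60)(-0.35) − (-0.25)(-0.30)] = 0.2850
  C_33 = (0.60)(0.80) − (-0.20)(-0.30) = 0.4200
det(I−A) = Σ_j (I−A)_1j·C_1j = (0.60)(0.5750) + (-0.20)(0.3075) + (-0.25)(0.2100) = 0.2310
adj(I−A) = Cᵀ =
  [ 0.5750   0.2450   0.2700]
  [ 0.3075   0.4725   0.2850]
  [ 0.2100   0.2100   0.4200]
(I − A)⁻¹ = adj(I−A) / det(I−A) ≈
  [   2.4892     1.0606     1.1688]
  [   1.3312     2.0455     1.2338]
  [   0.9091     0.9091     1.8182]
First solve x = (I − A)⁻¹ d = adj(I−A)·d / det(I−A); in particular x_C = (0.3075·105 + 0.4725·220 + 0.2850·90) / 0.2310 = 161.8875 / 0.2310 ≈ 700.812.
Intermediate flow from P to C: z_PC = a_PC · x_C = 0.30 × 161.8875 / 0.2310 = 48.56625 / 0.2310 ≈ 210.2.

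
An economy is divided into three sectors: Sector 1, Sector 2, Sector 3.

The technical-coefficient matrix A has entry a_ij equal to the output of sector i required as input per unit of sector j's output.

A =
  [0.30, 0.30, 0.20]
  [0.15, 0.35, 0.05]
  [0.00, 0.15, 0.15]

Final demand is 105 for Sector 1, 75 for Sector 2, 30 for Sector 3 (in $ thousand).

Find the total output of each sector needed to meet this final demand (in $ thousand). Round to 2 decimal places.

I − A =
  [   0.70    -0.30    -0.20]
  [  -0.15     0.65    -0.05]
  [   0.00    -0.15     0.85]
Cofactors of I−A, C_ij = (−1)^(i+j)·(minor ij) (rows/columns in the sector order above):
  C_11 = (0.65)(0.85) − (-0.05)(-0.15) = 0.5450
  C_12 = −[(-0.15)(0.85) − (-0.05)(0.00)] = 0.1275
  C_13 = (-0.15)(-0.15) − (0.65)(0.00) = 0.0225
  C_21 = −[(-0.30)(0.85) − (-0.20)(-0.15)] = 0.2850
  C_22 = (0.70)(0.85) − (-0.20)(0.00) = 0.5950
  C_23 = −[(0.70)(-0.15) − (-0.30)(0.00)] = 0.1050
  C_31 = (-0.30)(-0.05) − (-0.20)(0.65) = 0.1450
  C_32 = −[(0.70)(-0.05) − (-0.20)(-0.15)] = 0.0650
  C_33 = (0.70)(0.65) − (-0.30)(-0.15) = 0.4100
det(I−A) = Σ_j (I−A)_1j·C_1j = (0.70)(0.5450) + (-0.30)(0.1275) + (-0.20)(0.0225) = 0.33875
adj(I−A) = Cᵀ =
  [ 0.5450   0.2850   0.1450]
  [ 0.1275   0.5950   0.0650]
  [ 0.0225   0.1050   0.4100]
(I − A)⁻¹ = adj(I−A) / det(I−A) ≈
  [   1.6089     0.8413     0.4280]
  [   0.3764     1.7565     0.1919]
  [   0.0664     0.3100     1.2103]
x = (I − A)⁻¹ d = adj(I−A)·d / det(I−A), with det(I−A) = 0.33875:
  x_1 = (0.5450·105 + 0.2850·75 + 0.1450·30) / 0.33875 = 82.95 / 0.33875 ≈ 244.87
  x_2 = (0.1275·105 + 0.5950·75 + 0.0650·30) / 0.33875 = 59.9625 / 0.33875 ≈ 177.01
  x_3 = (0.0225·105 + 0.1050·75 + 0.4100·30) / 0.33875 = 22.5375 / 0.33875 ≈ 66.53

x_1 = 244.87, x_2 = 177.01, x_3 = 66.53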